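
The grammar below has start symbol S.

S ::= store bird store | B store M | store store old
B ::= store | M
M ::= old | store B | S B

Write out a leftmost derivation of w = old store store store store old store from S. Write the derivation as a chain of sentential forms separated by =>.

S => B store M   [S ::= B store M]
B store M => M store M   [B ::= M]
M store M => old store M   [M ::= old]
old store M => old store store B   [M ::= store B]
old store store B => old store store M   [B ::= M]
old store store M => old store store S B   [M ::= S B]
old store store S B => old store store store store old B   [S ::= store store old]
old store store store store old B => old store store store store old store   [B ::= store]

S => B store M => M store M => old store M => old store store B => old store store M => old store store S B => old store store store store old B => old store store store store old store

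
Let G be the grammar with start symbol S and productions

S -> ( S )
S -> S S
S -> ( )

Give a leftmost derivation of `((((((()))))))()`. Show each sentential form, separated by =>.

S => SS => (S)S => ((S))S => (((S)))S => ((((S))))S => (((((S)))))S => ((((((S))))))S => ((((((()))))))S => ((((((()))))))()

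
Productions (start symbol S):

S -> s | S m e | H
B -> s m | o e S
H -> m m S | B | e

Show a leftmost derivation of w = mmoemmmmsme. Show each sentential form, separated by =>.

S => H   [S -> H]
H => mmS   [H -> m m S]
mmS => mmH   [S -> H]
mmH => mmB   [H -> B]
mmB => mmoeS   [B -> o e S]
mmoeS => mmoeH   [S -> H]
mmoeH => mmoemmS   [H -> m m S]
mmoemmS => mmoemmH   [S -> H]
mmoemmH => mmoemmmmS   [H -> m m S]
mmoemmmmS => mmoemmmmSme   [S -> S m e]
mmoemmmmSme => mmoemmmmsme   [S -> s]

S => H => mmS => mmH => mmB => mmoeS => mmoeH => mmoemmS => mmoemmH => mmoemmmmS => mmoemmmmSme => mmoemmmmsme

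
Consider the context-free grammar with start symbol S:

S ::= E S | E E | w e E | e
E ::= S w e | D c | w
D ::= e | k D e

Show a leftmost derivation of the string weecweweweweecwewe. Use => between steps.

S=>ES=>SweS=>weEweS=>weDcweS=>weecweS=>weecweweE=>weecweweSwe=>weecweweweEwe=>weecweweweSwewe=>weecweweweweEwewe=>weecweweweweDcwewe=>weecweweweweecwewe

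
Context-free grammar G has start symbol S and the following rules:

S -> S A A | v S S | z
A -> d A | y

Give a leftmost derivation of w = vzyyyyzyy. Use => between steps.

S => SAA   [S -> S A A]
SAA => vSSAA   [S -> v S S]
vSSAA => vSAASAA   [S -> S A A]
vSAASAA => vSAAAASAA   [S -> S A A]
vSAAAASAA => vzAAAASAA   [S -> z]
vzAAAASAA => vzyAAASAA   [A -> y]
vzyAAASAA => vzyyAASAA   [A -> y]
vzyyAASAA => vzyyyASAA   [A -> y]
vzyyyASAA => vzyyyySAA   [A -> y]
vzyyyySAA => vzyyyyzAA   [S -> z]
vzyyyyzAA => vzyyyyzyA   [A -> y]
vzyyyyzyA => vzyyyyzyy   [A -> y]

S => SAA => vSSAA => vSAASAA => vSAAAASAA => vzAAAASAA => vzyAAASAA => vzyyAASAA => vzyyyASAA => vzyyyySAA => vzyyyyzAA => vzyyyyzyA => vzyyyyzyy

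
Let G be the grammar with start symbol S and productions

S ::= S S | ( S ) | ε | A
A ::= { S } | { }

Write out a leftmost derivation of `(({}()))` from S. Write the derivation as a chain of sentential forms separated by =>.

S => (S) => ((S)) => ((SS)) => ((AS)) => (({}S)) => (({}(S))) => (({}()))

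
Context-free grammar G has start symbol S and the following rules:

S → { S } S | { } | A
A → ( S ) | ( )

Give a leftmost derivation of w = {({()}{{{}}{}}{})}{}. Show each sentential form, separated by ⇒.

S⇒{S}S⇒{A}S⇒{(S)}S⇒{({S}S)}S⇒{({A}S)}S⇒{({()}S)}S⇒{({()}{S}S)}S⇒{({()}{{S}S}S)}S⇒{({()}{{{}}S}S)}S⇒{({()}{{{}}{}}S)}S⇒{({()}{{{}}{}}{})}S⇒{({()}{{{}}{}}{})}{}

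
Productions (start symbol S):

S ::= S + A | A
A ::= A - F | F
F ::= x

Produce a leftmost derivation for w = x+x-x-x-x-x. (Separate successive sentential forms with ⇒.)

S⇒S+A⇒A+A⇒F+A⇒x+A⇒x+A-F⇒x+A-F-F⇒x+A-F-F-F⇒x+A-F-F-F-F⇒x+F-F-F-F-F⇒x+x-F-F-F-F⇒x+x-x-F-F-F⇒x+x-x-x-F-F⇒x+x-x-x-x-F⇒x+x-x-x-x-x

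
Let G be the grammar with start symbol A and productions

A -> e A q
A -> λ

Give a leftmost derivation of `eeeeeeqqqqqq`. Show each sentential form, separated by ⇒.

A ⇒ eAq   [A -> e A q]
eAq ⇒ eeAqq   [A -> e A q]
eeAqq ⇒ eeeAqqq   [A -> e A q]
eeeAqqq ⇒ eeeeAqqqq   [A -> e A q]
eeeeAqqqq ⇒ eeeeeAqqqqq   [A -> e A q]
eeeeeAqqqqq ⇒ eeeeeeAqqqqqq   [A -> e A q]
eeeeeeAqqqqqq ⇒ eeeeeeqqqqqq   [A -> λ]

A ⇒ eAq ⇒ eeAqq ⇒ eeeAqqq ⇒ eeeeAqqqq ⇒ eeeeeAqqqqq ⇒ eeeeeeAqqqqqq ⇒ eeeeeeqqqqqq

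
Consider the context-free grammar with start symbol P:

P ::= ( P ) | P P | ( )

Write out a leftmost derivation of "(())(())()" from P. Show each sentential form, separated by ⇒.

P ⇒ PP   [P ::= P P]
PP ⇒ (P)P   [P ::= ( P )]
(P)P ⇒ (())P   [P ::= ( )]
(())P ⇒ (())PP   [P ::= P P]
(())PP ⇒ (())(P)P   [P ::= ( P )]
(())(P)P ⇒ (())(())P   [P ::= ( )]
(())(())P ⇒ (())(())()   [P ::= ( )]

P⇒PP⇒(P)P⇒(())P⇒(())PP⇒(())(P)P⇒(())(())P⇒(())(())()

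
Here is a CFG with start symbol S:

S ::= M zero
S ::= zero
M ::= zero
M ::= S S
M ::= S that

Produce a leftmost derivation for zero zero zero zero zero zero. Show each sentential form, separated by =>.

S => M zero   [S ::= M zero]
M zero => S S zero   [M ::= S S]
S S zero => zero S zero   [S ::= zero]
zero S zero => zero M zero zero   [S ::= M zero]
zero M zero zero => zero S S zero zero   [M ::= S S]
zero S S zero zero => zero zero S zero zero   [S ::= zero]
zero zero S zero zero => zero zero M zero zero zero   [S ::= M zero]
zero zero M zero zero zero => zero zero zero zero zero zero   [M ::= zero]

S => M zero => S S zero => zero S zero => zero M zero zero => zero S S zero zero => zero zero S zero zero => zero zero M zero zero zero => zero zero zero zero zero zero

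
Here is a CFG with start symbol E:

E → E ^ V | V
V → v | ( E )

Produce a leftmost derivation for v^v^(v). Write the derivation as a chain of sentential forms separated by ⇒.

E ⇒ E^V   [E → E ^ V]
E^V ⇒ E^V^V   [E → E ^ V]
E^V^V ⇒ V^V^V   [E → V]
V^V^V ⇒ v^V^V   [V → v]
v^V^V ⇒ v^v^V   [V → v]
v^v^V ⇒ v^v^(E)   [V → ( E )]
v^v^(E) ⇒ v^v^(V)   [E → V]
v^v^(V) ⇒ v^v^(v)   [V → v]

E ⇒ E^V ⇒ E^V^V ⇒ V^V^V ⇒ v^V^V ⇒ v^v^V ⇒ v^v^(E) ⇒ v^v^(V) ⇒ v^v^(v)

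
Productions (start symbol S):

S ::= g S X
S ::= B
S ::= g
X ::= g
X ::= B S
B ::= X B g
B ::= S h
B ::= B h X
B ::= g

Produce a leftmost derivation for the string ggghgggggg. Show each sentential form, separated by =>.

S => gSX   [S ::= g S X]
gSX => ggX   [S ::= g]
ggX => ggBS   [X ::= B S]
ggBS => ggXBgS   [B ::= X B g]
ggXBgS => ggBSBgS   [X ::= B S]
ggBSBgS => ggBhXSBgS   [B ::= B h X]
ggBhXSBgS => ggghXSBgS   [B ::= g]
ggghXSBgS => ggghBSSBgS   [X ::= B S]
ggghBSSBgS => ggghgSSBgS   [B ::= g]
ggghgSSBgS => ggghggSBgS   [S ::= g]
ggghggSBgS => ggghggBBgS   [S ::= B]
ggghggBBgS => ggghgggBgS   [B ::= g]
ggghgggBgS => ggghgggggS   [B ::= g]
ggghgggggS => ggghgggggg   [S ::= g]

S => gSX => ggX => ggBS => ggXBgS => ggBSBgS => ggBhXSBgS => ggghXSBgS => ggghBSSBgS => ggghgSSBgS => ggghggSBgS => ggghggBBgS => ggghgggBgS => ggghgggggS => ggghgggggg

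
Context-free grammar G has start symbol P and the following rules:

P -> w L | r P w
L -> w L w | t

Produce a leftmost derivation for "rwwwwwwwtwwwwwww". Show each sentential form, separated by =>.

P => rPw => rwLw => rwwLww => rwwwLwww => rwwwwLwwww => rwwwwwLwwwww => rwwwwwwLwwwwww => rwwwwwwwLwwwwwww => rwwwwwwwtwwwwwww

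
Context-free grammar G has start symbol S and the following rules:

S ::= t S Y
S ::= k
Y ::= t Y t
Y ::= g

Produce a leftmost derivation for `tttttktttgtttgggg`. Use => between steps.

S => tSY   [S ::= t S Y]
tSY => ttSYY   [S ::= t S Y]
ttSYY => tttSYYY   [S ::= t S Y]
tttSYYY => ttttSYYYY   [S ::= t S Y]
ttttSYYYY => tttttSYYYYY   [S ::= t S Y]
tttttSYYYYY => tttttkYYYYY   [S ::= k]
tttttkYYYYY => tttttktYtYYYY   [Y ::= t Y t]
tttttktYtYYYY => tttttkttYttYYYY   [Y ::= t Y t]
tttttkttYttYYYY => tttttktttYtttYYYY   [Y ::= t Y t]
tttttktttYtttYYYY => tttttktttgtttYYYY   [Y ::= g]
tttttktttgtttYYYY => tttttktttgtttgYYY   [Y ::= g]
tttttktttgtttgYYY => tttttktttgtttggYY   [Y ::= g]
tttttktttgtttggYY => tttttktttgtttgggY   [Y ::= g]
tttttktttgtttgggY => tttttktttgtttgggg   [Y ::= g]

S => tSY => ttSYY => tttSYYY => ttttSYYYY => tttttSYYYYY => tttttkYYYYY => tttttktYtYYYY => tttttkttYttYYYY => tttttktttYtttYYYY => tttttktttgtttYYYY => tttttktttgtttgYYY => tttttktttgtttggYY => tttttktttgtttgggY => tttttktttgtttgggg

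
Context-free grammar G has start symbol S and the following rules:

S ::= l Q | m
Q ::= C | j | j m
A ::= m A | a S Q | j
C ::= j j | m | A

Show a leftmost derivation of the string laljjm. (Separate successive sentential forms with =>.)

S => lQ => lC => lA => laSQ => lalQQ => laljQ => laljjm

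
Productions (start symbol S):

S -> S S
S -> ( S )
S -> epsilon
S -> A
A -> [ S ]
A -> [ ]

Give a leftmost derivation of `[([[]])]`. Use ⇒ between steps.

S ⇒ A ⇒ [S] ⇒ [(S)] ⇒ [(A)] ⇒ [([S])] ⇒ [([A])] ⇒ [([[]])]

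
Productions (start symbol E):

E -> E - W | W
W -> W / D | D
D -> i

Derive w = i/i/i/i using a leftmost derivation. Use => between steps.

E => W => W/D => W/D/D => W/D/D/D => D/D/D/D => i/D/D/D => i/i/D/D => i/i/i/D => i/i/i/i

E => W   [E -> W]
W => W/D   [W -> W / D]
W/D => W/D/D   [W -> W / D]
W/D/D => W/D/D/D   [W -> W / D]
W/D/D/D => D/D/D/D   [W -> D]
D/D/D/D => i/D/D/D   [D -> i]
i/D/D/D => i/i/D/D   [D -> i]
i/i/D/D => i/i/i/D   [D -> i]
i/i/i/D => i/i/i/i   [D -> i]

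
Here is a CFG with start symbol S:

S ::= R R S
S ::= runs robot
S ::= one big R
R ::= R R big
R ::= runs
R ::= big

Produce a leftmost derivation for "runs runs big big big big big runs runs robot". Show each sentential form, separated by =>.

S => R R S   [S ::= R R S]
R R S => R R big R S   [R ::= R R big]
R R big R S => R R big R big R S   [R ::= R R big]
R R big R big R S => R R big R big R big R S   [R ::= R R big]
R R big R big R big R S => runs R big R big R big R S   [R ::= runs]
runs R big R big R big R S => runs runs big R big R big R S   [R ::= runs]
runs runs big R big R big R S => runs runs big big big R big R S   [R ::= big]
runs runs big big big R big R S => runs runs big big big big big R S   [R ::= big]
runs runs big big big big big R S => runs runs big big big big big runs S   [R ::= runs]
runs runs big big big big big runs S => runs runs big big big big big runs runs robot   [S ::= runs robot]

S => R R S => R R big R S => R R big R big R S => R R big R big R big R S => runs R big R big R big R S => runs runs big R big R big R S => runs runs big big big R big R S => runs runs big big big big big R S => runs runs big big big big big runs S => runs runs big big big big big runs runs robot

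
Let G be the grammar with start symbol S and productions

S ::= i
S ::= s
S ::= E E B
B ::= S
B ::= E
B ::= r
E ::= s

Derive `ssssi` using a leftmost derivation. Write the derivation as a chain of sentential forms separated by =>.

S => EEB   [S ::= E E B]
EEB => sEB   [E ::= s]
sEB => ssB   [E ::= s]
ssB => ssS   [B ::= S]
ssS => ssEEB   [S ::= E E B]
ssEEB => sssEB   [E ::= s]
sssEB => ssssB   [E ::= s]
ssssB => ssssS   [B ::= S]
ssssS => ssssi   [S ::= i]

S => EEB => sEB => ssB => ssS => ssEEB => sssEB => ssssB => ssssS => ssssi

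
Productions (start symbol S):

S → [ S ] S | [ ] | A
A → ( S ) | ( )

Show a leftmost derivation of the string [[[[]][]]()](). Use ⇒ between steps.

S ⇒ [S]S   [S → [ S ] S]
[S]S ⇒ [[S]S]S   [S → [ S ] S]
[[S]S]S ⇒ [[[S]S]S]S   [S → [ S ] S]
[[[S]S]S]S ⇒ [[[[]]S]S]S   [S → [ ]]
[[[[]]S]S]S ⇒ [[[[]][]]S]S   [S → [ ]]
[[[[]][]]S]S ⇒ [[[[]][]]A]S   [S → A]
[[[[]][]]A]S ⇒ [[[[]][]]()]S   [A → ( )]
[[[[]][]]()]S ⇒ [[[[]][]]()]A   [S → A]
[[[[]][]]()]A ⇒ [[[[]][]]()]()   [A → ( )]

S ⇒ [S]S ⇒ [[S]S]S ⇒ [[[S]S]S]S ⇒ [[[[]]S]S]S ⇒ [[[[]][]]S]S ⇒ [[[[]][]]A]S ⇒ [[[[]][]]()]S ⇒ [[[[]][]]()]A ⇒ [[[[]][]]()]()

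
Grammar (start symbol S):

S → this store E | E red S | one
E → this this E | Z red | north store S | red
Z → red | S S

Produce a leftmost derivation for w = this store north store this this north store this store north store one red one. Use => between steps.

S => this store E => this store north store S => this store north store E red S => this store north store this this E red S => this store north store this this north store S red S => this store north store this this north store this store E red S => this store north store this this north store this store north store S red S => this store north store this this north store this store north store one red S => this store north store this this north store this store north store one red one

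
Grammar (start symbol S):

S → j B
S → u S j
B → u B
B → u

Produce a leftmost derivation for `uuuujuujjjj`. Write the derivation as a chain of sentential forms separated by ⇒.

S ⇒ uSj ⇒ uuSjj ⇒ uuuSjjj ⇒ uuuuSjjjj ⇒ uuuujBjjjj ⇒ uuuujuBjjjj ⇒ uuuujuujjjj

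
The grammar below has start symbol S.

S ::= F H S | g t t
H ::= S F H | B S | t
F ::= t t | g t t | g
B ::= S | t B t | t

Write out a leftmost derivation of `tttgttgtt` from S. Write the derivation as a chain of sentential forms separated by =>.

S=>FHS=>ttHS=>ttBSS=>tttSS=>tttgttS=>tttgttgtt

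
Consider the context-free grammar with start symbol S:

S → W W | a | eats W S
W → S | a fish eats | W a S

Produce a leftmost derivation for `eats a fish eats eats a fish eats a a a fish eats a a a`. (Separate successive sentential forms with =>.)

S => eats W S   [S → eats W S]
eats W S => eats a fish eats S   [W → a fish eats]
eats a fish eats S => eats a fish eats eats W S   [S → eats W S]
eats a fish eats eats W S => eats a fish eats eats W a S S   [W → W a S]
eats a fish eats eats W a S S => eats a fish eats eats S a S S   [W → S]
eats a fish eats eats S a S S => eats a fish eats eats W W a S S   [S → W W]
eats a fish eats eats W W a S S => eats a fish eats eats W a S W a S S   [W → W a S]
eats a fish eats eats W a S W a S S => eats a fish eats eats a fish eats a S W a S S   [W → a fish eats]
eats a fish eats eats a fish eats a S W a S S => eats a fish eats eats a fish eats a a W a S S   [S → a]
eats a fish eats eats a fish eats a a W a S S => eats a fish eats eats a fish eats a a a fish eats a S S   [W → a fish eats]
eats a fish eats eats a fish eats a a a fish eats a S S => eats a fish eats eats a fish eats a a a fish eats a a S   [S → a]
eats a fish eats eats a fish eats a a a fish eats a a S => eats a fish eats eats a fish eats a a a fish eats a a a   [S → a]

S => eats W S => eats a fish eats S => eats a fish eats eats W S => eats a fish eats eats W a S S => eats a fish eats eats S a S S => eats a fish eats eats W W a S S => eats a fish eats eats W a S W a S S => eats a fish eats eats a fish eats a S W a S S => eats a fish eats eats a fish eats a a W a S S => eats a fish eats eats a fish eats a a a fish eats a S S => eats a fish eats eats a fish eats a a a fish eats a a S => eats a fish eats eats a fish eats a a a fish eats a a a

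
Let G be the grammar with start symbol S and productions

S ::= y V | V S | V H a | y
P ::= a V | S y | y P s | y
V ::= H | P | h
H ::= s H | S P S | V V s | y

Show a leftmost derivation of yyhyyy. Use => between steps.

S => yV => yP => ySy => yyVy => yyPy => yySyy => yyVSyy => yyhSyy => yyhyyy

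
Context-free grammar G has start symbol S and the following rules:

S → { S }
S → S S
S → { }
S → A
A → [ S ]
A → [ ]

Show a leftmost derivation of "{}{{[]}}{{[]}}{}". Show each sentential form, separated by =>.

S=>SS=>SSS=>{}SS=>{}SSS=>{}{S}SS=>{}{{S}}SS=>{}{{A}}SS=>{}{{[]}}SS=>{}{{[]}}{S}S=>{}{{[]}}{{S}}S=>{}{{[]}}{{A}}S=>{}{{[]}}{{[]}}S=>{}{{[]}}{{[]}}{}

S => SS   [S → S S]
SS => SSS   [S → S S]
SSS => {}SS   [S → { }]
{}SS => {}SSS   [S → S S]
{}SSS => {}{S}SS   [S → { S }]
{}{S}SS => {}{{S}}SS   [S → { S }]
{}{{S}}SS => {}{{A}}SS   [S → A]
{}{{A}}SS => {}{{[]}}SS   [A → [ ]]
{}{{[]}}SS => {}{{[]}}{S}S   [S → { S }]
{}{{[]}}{S}S => {}{{[]}}{{S}}S   [S → { S }]
{}{{[]}}{{S}}S => {}{{[]}}{{A}}S   [S → A]
{}{{[]}}{{A}}S => {}{{[]}}{{[]}}S   [A → [ ]]
{}{{[]}}{{[]}}S => {}{{[]}}{{[]}}{}   [S → { }]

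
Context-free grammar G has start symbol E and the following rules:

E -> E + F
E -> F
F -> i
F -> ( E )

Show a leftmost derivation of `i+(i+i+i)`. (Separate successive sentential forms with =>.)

E=>E+F=>F+F=>i+F=>i+(E)=>i+(E+F)=>i+(E+F+F)=>i+(F+F+F)=>i+(i+F+F)=>i+(i+i+F)=>i+(i+i+i)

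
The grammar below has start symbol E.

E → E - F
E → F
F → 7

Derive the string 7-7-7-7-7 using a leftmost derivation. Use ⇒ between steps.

E ⇒ E-F ⇒ E-F-F ⇒ E-F-F-F ⇒ E-F-F-F-F ⇒ F-F-F-F-F ⇒ 7-F-F-F-F ⇒ 7-7-F-F-F ⇒ 7-7-7-F-F ⇒ 7-7-7-7-F ⇒ 7-7-7-7-7

E ⇒ E-F   [E → E - F]
E-F ⇒ E-F-F   [E → E - F]
E-F-F ⇒ E-F-F-F   [E → E - F]
E-F-F-F ⇒ E-F-F-F-F   [E → E - F]
E-F-F-F-F ⇒ F-F-F-F-F   [E → F]
F-F-F-F-F ⇒ 7-F-F-F-F   [F → 7]
7-F-F-F-F ⇒ 7-7-F-F-F   [F → 7]
7-7-F-F-F ⇒ 7-7-7-F-F   [F → 7]
7-7-7-F-F ⇒ 7-7-7-7-F   [F → 7]
7-7-7-7-F ⇒ 7-7-7-7-7   [F → 7]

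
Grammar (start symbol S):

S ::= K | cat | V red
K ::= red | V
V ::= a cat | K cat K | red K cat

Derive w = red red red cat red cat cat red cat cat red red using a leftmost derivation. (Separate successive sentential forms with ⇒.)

S ⇒ V red ⇒ K cat K red ⇒ V cat K red ⇒ red K cat cat K red ⇒ red V cat cat K red ⇒ red K cat K cat cat K red ⇒ red V cat K cat cat K red ⇒ red red K cat cat K cat cat K red ⇒ red red V cat cat K cat cat K red ⇒ red red K cat K cat cat K cat cat K red ⇒ red red red cat K cat cat K cat cat K red ⇒ red red red cat red cat cat K cat cat K red ⇒ red red red cat red cat cat red cat cat K red ⇒ red red red cat red cat cat red cat cat red red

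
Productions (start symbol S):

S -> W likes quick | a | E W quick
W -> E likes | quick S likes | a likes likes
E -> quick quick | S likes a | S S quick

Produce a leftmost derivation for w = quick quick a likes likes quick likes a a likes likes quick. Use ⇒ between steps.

S ⇒ E W quick   [S -> E W quick]
E W quick ⇒ S likes a W quick   [E -> S likes a]
S likes a W quick ⇒ E W quick likes a W quick   [S -> E W quick]
E W quick likes a W quick ⇒ quick quick W quick likes a W quick   [E -> quick quick]
quick quick W quick likes a W quick ⇒ quick quick a likes likes quick likes a W quick   [W -> a likes likes]
quick quick a likes likes quick likes a W quick ⇒ quick quick a likes likes quick likes a a likes likes quick   [W -> a likes likes]

S ⇒ E W quick ⇒ S likes a W quick ⇒ E W quick likes a W quick ⇒ quick quick W quick likes a W quick ⇒ quick quick a likes likes quick likes a W quick ⇒ quick quick a likes likes quick likes a a likes likes quick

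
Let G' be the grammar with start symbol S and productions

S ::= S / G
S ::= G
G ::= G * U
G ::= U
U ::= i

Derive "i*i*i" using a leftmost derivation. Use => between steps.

S=>G=>G*U=>G*U*U=>U*U*U=>i*U*U=>i*i*U=>i*i*i

S => G   [S ::= G]
G => G*U   [G ::= G * U]
G*U => G*U*U   [G ::= G * U]
G*U*U => U*U*U   [G ::= U]
U*U*U => i*U*U   [U ::= i]
i*U*U => i*i*U   [U ::= i]
i*i*U => i*i*i   [U ::= i]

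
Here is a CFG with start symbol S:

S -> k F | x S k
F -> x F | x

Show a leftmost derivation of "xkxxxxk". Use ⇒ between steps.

S ⇒ xSk ⇒ xkFk ⇒ xkxFk ⇒ xkxxFk ⇒ xkxxxFk ⇒ xkxxxxk

S ⇒ xSk   [S -> x S k]
xSk ⇒ xkFk   [S -> k F]
xkFk ⇒ xkxFk   [F -> x F]
xkxFk ⇒ xkxxFk   [F -> x F]
xkxxFk ⇒ xkxxxFk   [F -> x F]
xkxxxFk ⇒ xkxxxxk   [F -> x]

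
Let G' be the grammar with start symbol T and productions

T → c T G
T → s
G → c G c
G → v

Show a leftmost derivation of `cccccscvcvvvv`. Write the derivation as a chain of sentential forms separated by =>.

T => cTG => ccTGG => cccTGGG => ccccTGGGG => cccccTGGGGG => cccccsGGGGG => cccccscGcGGGG => cccccscvcGGGG => cccccscvcvGGG => cccccscvcvvGG => cccccscvcvvvG => cccccscvcvvvv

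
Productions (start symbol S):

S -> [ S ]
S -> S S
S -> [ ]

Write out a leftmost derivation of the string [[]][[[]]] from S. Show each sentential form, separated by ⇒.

S ⇒ SS   [S -> S S]
SS ⇒ [S]S   [S -> [ S ]]
[S]S ⇒ [[]]S   [S -> [ ]]
[[]]S ⇒ [[]][S]   [S -> [ S ]]
[[]][S] ⇒ [[]][[S]]   [S -> [ S ]]
[[]][[S]] ⇒ [[]][[[]]]   [S -> [ ]]

S ⇒ SS ⇒ [S]S ⇒ [[]]S ⇒ [[]][S] ⇒ [[]][[S]] ⇒ [[]][[[]]]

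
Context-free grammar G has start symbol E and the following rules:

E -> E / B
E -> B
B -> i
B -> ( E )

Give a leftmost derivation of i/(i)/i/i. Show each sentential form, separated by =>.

E=>E/B=>E/B/B=>E/B/B/B=>B/B/B/B=>i/B/B/B=>i/(E)/B/B=>i/(B)/B/B=>i/(i)/B/B=>i/(i)/i/B=>i/(i)/i/i

E => E/B   [E -> E / B]
E/B => E/B/B   [E -> E / B]
E/B/B => E/B/B/B   [E -> E / B]
E/B/B/B => B/B/B/B   [E -> B]
B/B/B/B => i/B/B/B   [B -> i]
i/B/B/B => i/(E)/B/B   [B -> ( E )]
i/(E)/B/B => i/(B)/B/B   [E -> B]
i/(B)/B/B => i/(i)/B/B   [B -> i]
i/(i)/B/B => i/(i)/i/B   [B -> i]
i/(i)/i/B => i/(i)/i/i   [B -> i]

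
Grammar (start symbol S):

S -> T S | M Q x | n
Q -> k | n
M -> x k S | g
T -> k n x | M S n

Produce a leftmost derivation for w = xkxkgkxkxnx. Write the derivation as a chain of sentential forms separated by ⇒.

S ⇒ MQx   [S -> M Q x]
MQx ⇒ xkSQx   [M -> x k S]
xkSQx ⇒ xkMQxQx   [S -> M Q x]
xkMQxQx ⇒ xkxkSQxQx   [M -> x k S]
xkxkSQxQx ⇒ xkxkMQxQxQx   [S -> M Q x]
xkxkMQxQxQx ⇒ xkxkgQxQxQx   [M -> g]
xkxkgQxQxQx ⇒ xkxkgkxQxQx   [Q -> k]
xkxkgkxQxQx ⇒ xkxkgkxkxQx   [Q -> k]
xkxkgkxkxQx ⇒ xkxkgkxkxnx   [Q -> n]

S ⇒ MQx ⇒ xkSQx ⇒ xkMQxQx ⇒ xkxkSQxQx ⇒ xkxkMQxQxQx ⇒ xkxkgQxQxQx ⇒ xkxkgkxQxQx ⇒ xkxkgkxkxQx ⇒ xkxkgkxkxnx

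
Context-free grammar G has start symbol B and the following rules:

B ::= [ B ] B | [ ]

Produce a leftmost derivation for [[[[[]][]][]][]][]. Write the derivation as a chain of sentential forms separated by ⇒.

B ⇒ [B]B ⇒ [[B]B]B ⇒ [[[B]B]B]B ⇒ [[[[B]B]B]B]B ⇒ [[[[[]]B]B]B]B ⇒ [[[[[]][]]B]B]B ⇒ [[[[[]][]][]]B]B ⇒ [[[[[]][]][]][]]B ⇒ [[[[[]][]][]][]][]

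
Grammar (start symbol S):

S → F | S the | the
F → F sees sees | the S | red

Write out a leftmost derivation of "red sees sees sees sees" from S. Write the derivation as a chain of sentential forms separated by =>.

S => F => F sees sees => F sees sees sees sees => red sees sees sees sees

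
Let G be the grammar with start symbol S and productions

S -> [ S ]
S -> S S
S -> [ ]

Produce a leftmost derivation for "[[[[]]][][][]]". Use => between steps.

S => [S]   [S -> [ S ]]
[S] => [SS]   [S -> S S]
[SS] => [[S]S]   [S -> [ S ]]
[[S]S] => [[[S]]S]   [S -> [ S ]]
[[[S]]S] => [[[[]]]S]   [S -> [ ]]
[[[[]]]S] => [[[[]]]SS]   [S -> S S]
[[[[]]]SS] => [[[[]]]SSS]   [S -> S S]
[[[[]]]SSS] => [[[[]]][]SS]   [S -> [ ]]
[[[[]]][]SS] => [[[[]]][][]S]   [S -> [ ]]
[[[[]]][][]S] => [[[[]]][][][]]   [S -> [ ]]

S => [S] => [SS] => [[S]S] => [[[S]]S] => [[[[]]]S] => [[[[]]]SS] => [[[[]]]SSS] => [[[[]]][]SS] => [[[[]]][][]S] => [[[[]]][][][]]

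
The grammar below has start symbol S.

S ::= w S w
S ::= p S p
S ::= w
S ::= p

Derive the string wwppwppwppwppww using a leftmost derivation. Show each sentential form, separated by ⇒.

S⇒wSw⇒wwSww⇒wwpSpww⇒wwppSppww⇒wwppwSwppww⇒wwppwpSpwppww⇒wwppwppSppwppww⇒wwppwppwppwppww

S ⇒ wSw   [S ::= w S w]
wSw ⇒ wwSww   [S ::= w S w]
wwSww ⇒ wwpSpww   [S ::= p S p]
wwpSpww ⇒ wwppSppww   [S ::= p S p]
wwppSppww ⇒ wwppwSwppww   [S ::= w S w]
wwppwSwppww ⇒ wwppwpSpwppww   [S ::= p S p]
wwppwpSpwppww ⇒ wwppwppSppwppww   [S ::= p S p]
wwppwppSppwppww ⇒ wwppwppwppwppww   [S ::= w]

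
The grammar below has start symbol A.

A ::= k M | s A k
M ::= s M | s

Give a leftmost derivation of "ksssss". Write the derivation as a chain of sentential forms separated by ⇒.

A ⇒ kM ⇒ ksM ⇒ kssM ⇒ ksssM ⇒ kssssM ⇒ ksssss

A ⇒ kM   [A ::= k M]
kM ⇒ ksM   [M ::= s M]
ksM ⇒ kssM   [M ::= s M]
kssM ⇒ ksssM   [M ::= s M]
ksssM ⇒ kssssM   [M ::= s M]
kssssM ⇒ ksssss   [M ::= s]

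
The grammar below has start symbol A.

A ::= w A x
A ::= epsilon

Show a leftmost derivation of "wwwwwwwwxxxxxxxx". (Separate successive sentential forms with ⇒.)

A ⇒ wAx ⇒ wwAxx ⇒ wwwAxxx ⇒ wwwwAxxxx ⇒ wwwwwAxxxxx ⇒ wwwwwwAxxxxxx ⇒ wwwwwwwAxxxxxxx ⇒ wwwwwwwwAxxxxxxxx ⇒ wwwwwwwwxxxxxxxx

A ⇒ wAx   [A ::= w A x]
wAx ⇒ wwAxx   [A ::= w A x]
wwAxx ⇒ wwwAxxx   [A ::= w A x]
wwwAxxx ⇒ wwwwAxxxx   [A ::= w A x]
wwwwAxxxx ⇒ wwwwwAxxxxx   [A ::= w A x]
wwwwwAxxxxx ⇒ wwwwwwAxxxxxx   [A ::= w A x]
wwwwwwAxxxxxx ⇒ wwwwwwwAxxxxxxx   [A ::= w A x]
wwwwwwwAxxxxxxx ⇒ wwwwwwwwAxxxxxxxx   [A ::= w A x]
wwwwwwwwAxxxxxxxx ⇒ wwwwwwwwxxxxxxxx   [A ::= epsilon]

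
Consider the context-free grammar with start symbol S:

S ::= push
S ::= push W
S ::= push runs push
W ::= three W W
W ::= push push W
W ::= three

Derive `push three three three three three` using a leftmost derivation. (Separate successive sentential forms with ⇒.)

S ⇒ push W ⇒ push three W W ⇒ push three three W W W ⇒ push three three three W W ⇒ push three three three three W ⇒ push three three three three three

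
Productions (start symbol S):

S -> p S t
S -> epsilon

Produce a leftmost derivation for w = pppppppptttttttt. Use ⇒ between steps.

S⇒pSt⇒ppStt⇒pppSttt⇒ppppStttt⇒pppppSttttt⇒ppppppStttttt⇒pppppppSttttttt⇒ppppppppStttttttt⇒pppppppptttttttt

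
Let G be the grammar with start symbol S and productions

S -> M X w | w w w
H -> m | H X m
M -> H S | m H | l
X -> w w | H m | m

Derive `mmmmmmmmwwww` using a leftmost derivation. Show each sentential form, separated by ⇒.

S ⇒ MXw   [S -> M X w]
MXw ⇒ HSXw   [M -> H S]
HSXw ⇒ mSXw   [H -> m]
mSXw ⇒ mMXwXw   [S -> M X w]
mMXwXw ⇒ mmHXwXw   [M -> m H]
mmHXwXw ⇒ mmHXmXwXw   [H -> H X m]
mmHXmXwXw ⇒ mmHXmXmXwXw   [H -> H X m]
mmHXmXmXwXw ⇒ mmmXmXmXwXw   [H -> m]
mmmXmXmXwXw ⇒ mmmmmXmXwXw   [X -> m]
mmmmmXmXwXw ⇒ mmmmmmmXwXw   [X -> m]
mmmmmmmXwXw ⇒ mmmmmmmmwXw   [X -> m]
mmmmmmmmwXw ⇒ mmmmmmmmwwww   [X -> w w]

S⇒MXw⇒HSXw⇒mSXw⇒mMXwXw⇒mmHXwXw⇒mmHXmXwXw⇒mmHXmXmXwXw⇒mmmXmXmXwXw⇒mmmmmXmXwXw⇒mmmmmmmXwXw⇒mmmmmmmmwXw⇒mmmmmmmmwwww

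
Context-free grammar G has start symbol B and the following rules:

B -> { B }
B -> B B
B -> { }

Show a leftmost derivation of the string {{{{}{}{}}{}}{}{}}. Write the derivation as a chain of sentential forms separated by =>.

B => {B}   [B -> { B }]
{B} => {BB}   [B -> B B]
{BB} => {BBB}   [B -> B B]
{BBB} => {{B}BB}   [B -> { B }]
{{B}BB} => {{BB}BB}   [B -> B B]
{{BB}BB} => {{{B}B}BB}   [B -> { B }]
{{{B}B}BB} => {{{BB}B}BB}   [B -> B B]
{{{BB}B}BB} => {{{BBB}B}BB}   [B -> B B]
{{{BBB}B}BB} => {{{{}BB}B}BB}   [B -> { }]
{{{{}BB}B}BB} => {{{{}{}B}B}BB}   [B -> { }]
{{{{}{}B}B}BB} => {{{{}{}{}}B}BB}   [B -> { }]
{{{{}{}{}}B}BB} => {{{{}{}{}}{}}BB}   [B -> { }]
{{{{}{}{}}{}}BB} => {{{{}{}{}}{}}{}B}   [B -> { }]
{{{{}{}{}}{}}{}B} => {{{{}{}{}}{}}{}{}}   [B -> { }]

B=>{B}=>{BB}=>{BBB}=>{{B}BB}=>{{BB}BB}=>{{{B}B}BB}=>{{{BB}B}BB}=>{{{BBB}B}BB}=>{{{{}BB}B}BB}=>{{{{}{}B}B}BB}=>{{{{}{}{}}B}BB}=>{{{{}{}{}}{}}BB}=>{{{{}{}{}}{}}{}B}=>{{{{}{}{}}{}}{}{}}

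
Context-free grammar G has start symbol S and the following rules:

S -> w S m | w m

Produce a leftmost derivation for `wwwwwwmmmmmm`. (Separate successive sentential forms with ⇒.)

S ⇒ wSm ⇒ wwSmm ⇒ wwwSmmm ⇒ wwwwSmmmm ⇒ wwwwwSmmmmm ⇒ wwwwwwmmmmmm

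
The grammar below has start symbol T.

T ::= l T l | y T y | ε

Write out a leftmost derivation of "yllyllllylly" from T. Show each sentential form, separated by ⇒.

T ⇒ yTy   [T ::= y T y]
yTy ⇒ ylTly   [T ::= l T l]
ylTly ⇒ yllTlly   [T ::= l T l]
yllTlly ⇒ yllyTylly   [T ::= y T y]
yllyTylly ⇒ yllylTlylly   [T ::= l T l]
yllylTlylly ⇒ yllyllTllylly   [T ::= l T l]
yllyllTllylly ⇒ yllyllllylly   [T ::= ε]

T⇒yTy⇒ylTly⇒yllTlly⇒yllyTylly⇒yllylTlylly⇒yllyllTllylly⇒yllyllllylly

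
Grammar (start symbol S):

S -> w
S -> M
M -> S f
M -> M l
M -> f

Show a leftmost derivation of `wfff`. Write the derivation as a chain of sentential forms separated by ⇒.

S ⇒ M   [S -> M]
M ⇒ Sf   [M -> S f]
Sf ⇒ Mf   [S -> M]
Mf ⇒ Sff   [M -> S f]
Sff ⇒ Mff   [S -> M]
Mff ⇒ Sfff   [M -> S f]
Sfff ⇒ wfff   [S -> w]

S ⇒ M ⇒ Sf ⇒ Mf ⇒ Sff ⇒ Mff ⇒ Sfff ⇒ wfff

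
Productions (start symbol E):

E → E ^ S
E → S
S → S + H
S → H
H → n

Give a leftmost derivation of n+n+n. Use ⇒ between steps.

E⇒S⇒S+H⇒S+H+H⇒H+H+H⇒n+H+H⇒n+n+H⇒n+n+n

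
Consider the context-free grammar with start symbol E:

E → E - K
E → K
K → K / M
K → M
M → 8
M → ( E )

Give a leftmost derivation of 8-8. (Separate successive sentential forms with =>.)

E => E-K   [E → E - K]
E-K => K-K   [E → K]
K-K => M-K   [K → M]
M-K => 8-K   [M → 8]
8-K => 8-M   [K → M]
8-M => 8-8   [M → 8]

E => E-K => K-K => M-K => 8-K => 8-M => 8-8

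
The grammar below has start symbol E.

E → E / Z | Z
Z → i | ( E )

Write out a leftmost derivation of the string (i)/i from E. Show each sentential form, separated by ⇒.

E ⇒ E/Z   [E → E / Z]
E/Z ⇒ Z/Z   [E → Z]
Z/Z ⇒ (E)/Z   [Z → ( E )]
(E)/Z ⇒ (Z)/Z   [E → Z]
(Z)/Z ⇒ (i)/Z   [Z → i]
(i)/Z ⇒ (i)/i   [Z → i]

E⇒E/Z⇒Z/Z⇒(E)/Z⇒(Z)/Z⇒(i)/Z⇒(i)/i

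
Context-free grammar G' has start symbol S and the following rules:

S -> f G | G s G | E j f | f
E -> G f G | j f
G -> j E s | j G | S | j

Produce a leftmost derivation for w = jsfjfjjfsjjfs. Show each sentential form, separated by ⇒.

S ⇒ GsG ⇒ jsG ⇒ jsS ⇒ jsGsG ⇒ jsSsG ⇒ jsfGsG ⇒ jsfSsG ⇒ jsfEjfsG ⇒ jsfGfGjfsG ⇒ jsfjfGjfsG ⇒ jsfjfjjfsG ⇒ jsfjfjjfsjEs ⇒ jsfjfjjfsjjfs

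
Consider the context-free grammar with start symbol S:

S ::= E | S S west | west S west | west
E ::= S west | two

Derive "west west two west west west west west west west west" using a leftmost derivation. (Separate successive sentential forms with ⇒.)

S ⇒ E   [S ::= E]
E ⇒ S west   [E ::= S west]
S west ⇒ S S west west   [S ::= S S west]
S S west west ⇒ E S west west   [S ::= E]
E S west west ⇒ S west S west west   [E ::= S west]
S west S west west ⇒ west S west west S west west   [S ::= west S west]
west S west west S west west ⇒ west west S west west west S west west   [S ::= west S west]
west west S west west west S west west ⇒ west west S S west west west west S west west   [S ::= S S west]
west west S S west west west west S west west ⇒ west west E S west west west west S west west   [S ::= E]
west west E S west west west west S west west ⇒ west west two S west west west west S west west   [E ::= two]
west west two S west west west west S west west ⇒ west west two west west west west west S west west   [S ::= west]
west west two west west west west west S west west ⇒ west west two west west west west west west west west   [S ::= west]

S ⇒ E ⇒ S west ⇒ S S west west ⇒ E S west west ⇒ S west S west west ⇒ west S west west S west west ⇒ west west S west west west S west west ⇒ west west S S west west west west S west west ⇒ west west E S west west west west S west west ⇒ west west two S west west west west S west west ⇒ west west two west west west west west S west west ⇒ west west two west west west west west west west west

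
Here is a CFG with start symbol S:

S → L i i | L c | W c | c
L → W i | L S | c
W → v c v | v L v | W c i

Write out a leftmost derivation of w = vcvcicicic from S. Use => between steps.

S => Wc   [S → W c]
Wc => Wcic   [W → W c i]
Wcic => Wcicic   [W → W c i]
Wcicic => Wcicicic   [W → W c i]
Wcicicic => vLvcicicic   [W → v L v]
vLvcicicic => vcvcicicic   [L → c]

S => Wc => Wcic => Wcicic => Wcicicic => vLvcicicic => vcvcicicic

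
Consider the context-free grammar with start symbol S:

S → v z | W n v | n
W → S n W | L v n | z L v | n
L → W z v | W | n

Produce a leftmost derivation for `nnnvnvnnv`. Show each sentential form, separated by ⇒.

S⇒Wnv⇒SnWnv⇒nnWnv⇒nnLvnnv⇒nnWvnnv⇒nnLvnvnnv⇒nnnvnvnnv

S ⇒ Wnv   [S → W n v]
Wnv ⇒ SnWnv   [W → S n W]
SnWnv ⇒ nnWnv   [S → n]
nnWnv ⇒ nnLvnnv   [W → L v n]
nnLvnnv ⇒ nnWvnnv   [L → W]
nnWvnnv ⇒ nnLvnvnnv   [W → L v n]
nnLvnvnnv ⇒ nnnvnvnnv   [L → n]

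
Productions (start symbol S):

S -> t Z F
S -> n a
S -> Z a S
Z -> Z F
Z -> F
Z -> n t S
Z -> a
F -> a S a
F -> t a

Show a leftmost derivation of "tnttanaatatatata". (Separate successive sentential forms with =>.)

S => tZF   [S -> t Z F]
tZF => tZFF   [Z -> Z F]
tZFF => tntSFF   [Z -> n t S]
tntSFF => tnttZFFF   [S -> t Z F]
tnttZFFF => tnttZFFFF   [Z -> Z F]
tnttZFFFF => tnttFFFFF   [Z -> F]
tnttFFFFF => tnttaSaFFFF   [F -> a S a]
tnttaSaFFFF => tnttanaaFFFF   [S -> n a]
tnttanaaFFFF => tnttanaataFFF   [F -> t a]
tnttanaataFFF => tnttanaatataFF   [F -> t a]
tnttanaatataFF => tnttanaatatataF   [F -> t a]
tnttanaatatataF => tnttanaatatatata   [F -> t a]

S => tZF => tZFF => tntSFF => tnttZFFF => tnttZFFFF => tnttFFFFF => tnttaSaFFFF => tnttanaaFFFF => tnttanaataFFF => tnttanaatataFF => tnttanaatatataF => tnttanaatatatata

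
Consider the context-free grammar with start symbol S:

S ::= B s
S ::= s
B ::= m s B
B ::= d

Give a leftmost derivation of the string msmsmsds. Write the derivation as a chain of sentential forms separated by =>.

S => Bs => msBs => msmsBs => msmsmsBs => msmsmsds

S => Bs   [S ::= B s]
Bs => msBs   [B ::= m s B]
msBs => msmsBs   [B ::= m s B]
msmsBs => msmsmsBs   [B ::= m s B]
msmsmsBs => msmsmsds   [B ::= d]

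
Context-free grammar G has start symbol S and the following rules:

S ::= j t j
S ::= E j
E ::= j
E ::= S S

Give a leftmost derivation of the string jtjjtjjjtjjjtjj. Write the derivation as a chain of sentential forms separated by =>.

S => Ej   [S ::= E j]
Ej => SSj   [E ::= S S]
SSj => EjSj   [S ::= E j]
EjSj => SSjSj   [E ::= S S]
SSjSj => EjSjSj   [S ::= E j]
EjSjSj => SSjSjSj   [E ::= S S]
SSjSjSj => jtjSjSjSj   [S ::= j t j]
jtjSjSjSj => jtjjtjjSjSj   [S ::= j t j]
jtjjtjjSjSj => jtjjtjjjtjjSj   [S ::= j t j]
jtjjtjjjtjjSj => jtjjtjjjtjjjtjj   [S ::= j t j]

S=>Ej=>SSj=>EjSj=>SSjSj=>EjSjSj=>SSjSjSj=>jtjSjSjSj=>jtjjtjjSjSj=>jtjjtjjjtjjSj=>jtjjtjjjtjjjtjj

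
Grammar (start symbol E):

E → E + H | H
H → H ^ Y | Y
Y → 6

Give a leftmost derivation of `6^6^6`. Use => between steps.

E => H   [E → H]
H => H^Y   [H → H ^ Y]
H^Y => H^Y^Y   [H → H ^ Y]
H^Y^Y => Y^Y^Y   [H → Y]
Y^Y^Y => 6^Y^Y   [Y → 6]
6^Y^Y => 6^6^Y   [Y → 6]
6^6^Y => 6^6^6   [Y → 6]

E => H => H^Y => H^Y^Y => Y^Y^Y => 6^Y^Y => 6^6^Y => 6^6^6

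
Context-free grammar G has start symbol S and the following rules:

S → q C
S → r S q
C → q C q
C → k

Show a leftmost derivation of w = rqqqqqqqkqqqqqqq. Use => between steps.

S=>rSq=>rqCq=>rqqCqq=>rqqqCqqq=>rqqqqCqqqq=>rqqqqqCqqqqq=>rqqqqqqCqqqqqq=>rqqqqqqqCqqqqqqq=>rqqqqqqqkqqqqqqq

S => rSq   [S → r S q]
rSq => rqCq   [S → q C]
rqCq => rqqCqq   [C → q C q]
rqqCqq => rqqqCqqq   [C → q C q]
rqqqCqqq => rqqqqCqqqq   [C → q C q]
rqqqqCqqqq => rqqqqqCqqqqq   [C → q C q]
rqqqqqCqqqqq => rqqqqqqCqqqqqq   [C → q C q]
rqqqqqqCqqqqqq => rqqqqqqqCqqqqqqq   [C → q C q]
rqqqqqqqCqqqqqqq => rqqqqqqqkqqqqqqq   [C → k]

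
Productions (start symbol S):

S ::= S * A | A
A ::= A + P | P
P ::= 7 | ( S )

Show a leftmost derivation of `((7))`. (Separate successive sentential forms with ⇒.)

S⇒A⇒P⇒(S)⇒(A)⇒(P)⇒((S))⇒((A))⇒((P))⇒((7))

S ⇒ A   [S ::= A]
A ⇒ P   [A ::= P]
P ⇒ (S)   [P ::= ( S )]
(S) ⇒ (A)   [S ::= A]
(A) ⇒ (P)   [A ::= P]
(P) ⇒ ((S))   [P ::= ( S )]
((S)) ⇒ ((A))   [S ::= A]
((A)) ⇒ ((P))   [A ::= P]
((P)) ⇒ ((7))   [P ::= 7]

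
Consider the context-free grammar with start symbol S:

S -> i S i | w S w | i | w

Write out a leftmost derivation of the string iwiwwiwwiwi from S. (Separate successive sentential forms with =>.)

S => iSi => iwSwi => iwiSiwi => iwiwSwiwi => iwiwwSwwiwi => iwiwwiwwiwi

S => iSi   [S -> i S i]
iSi => iwSwi   [S -> w S w]
iwSwi => iwiSiwi   [S -> i S i]
iwiSiwi => iwiwSwiwi   [S -> w S w]
iwiwSwiwi => iwiwwSwwiwi   [S -> w S w]
iwiwwSwwiwi => iwiwwiwwiwi   [S -> i]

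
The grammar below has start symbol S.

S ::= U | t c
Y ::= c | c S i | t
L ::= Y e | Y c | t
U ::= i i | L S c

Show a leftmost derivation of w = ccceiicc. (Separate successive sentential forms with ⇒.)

S ⇒ U ⇒ LSc ⇒ YcSc ⇒ ccSc ⇒ ccUc ⇒ ccLScc ⇒ ccYeScc ⇒ ccceScc ⇒ ccceUcc ⇒ ccceiicc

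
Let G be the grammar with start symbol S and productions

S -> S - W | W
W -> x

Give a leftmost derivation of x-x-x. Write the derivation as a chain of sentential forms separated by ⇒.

S⇒S-W⇒S-W-W⇒W-W-W⇒x-W-W⇒x-x-W⇒x-x-x

S ⇒ S-W   [S -> S - W]
S-W ⇒ S-W-W   [S -> S - W]
S-W-W ⇒ W-W-W   [S -> W]
W-W-W ⇒ x-W-W   [W -> x]
x-W-W ⇒ x-x-W   [W -> x]
x-x-W ⇒ x-x-x   [W -> x]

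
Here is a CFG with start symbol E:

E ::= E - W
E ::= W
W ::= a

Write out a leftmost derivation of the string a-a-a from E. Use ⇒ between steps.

E ⇒ E-W ⇒ E-W-W ⇒ W-W-W ⇒ a-W-W ⇒ a-a-W ⇒ a-a-a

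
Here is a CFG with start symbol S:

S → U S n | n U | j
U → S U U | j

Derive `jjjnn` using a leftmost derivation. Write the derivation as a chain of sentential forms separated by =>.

S => USn   [S → U S n]
USn => jSn   [U → j]
jSn => jUSnn   [S → U S n]
jUSnn => jjSnn   [U → j]
jjSnn => jjjnn   [S → j]

S => USn => jSn => jUSnn => jjSnn => jjjnn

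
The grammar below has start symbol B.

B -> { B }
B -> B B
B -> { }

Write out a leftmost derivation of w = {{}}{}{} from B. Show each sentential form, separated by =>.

B => BB   [B -> B B]
BB => BBB   [B -> B B]
BBB => {B}BB   [B -> { B }]
{B}BB => {{}}BB   [B -> { }]
{{}}BB => {{}}{}B   [B -> { }]
{{}}{}B => {{}}{}{}   [B -> { }]

B => BB => BBB => {B}BB => {{}}BB => {{}}{}B => {{}}{}{}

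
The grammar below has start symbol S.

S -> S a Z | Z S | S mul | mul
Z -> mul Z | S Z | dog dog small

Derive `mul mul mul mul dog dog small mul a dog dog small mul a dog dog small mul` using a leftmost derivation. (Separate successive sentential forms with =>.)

S => S mul   [S -> S mul]
S mul => S a Z mul   [S -> S a Z]
S a Z mul => S mul a Z mul   [S -> S mul]
S mul a Z mul => S a Z mul a Z mul   [S -> S a Z]
S a Z mul a Z mul => Z S a Z mul a Z mul   [S -> Z S]
Z S a Z mul a Z mul => S Z S a Z mul a Z mul   [Z -> S Z]
S Z S a Z mul a Z mul => S mul Z S a Z mul a Z mul   [S -> S mul]
S mul Z S a Z mul a Z mul => S mul mul Z S a Z mul a Z mul   [S -> S mul]
S mul mul Z S a Z mul a Z mul => S mul mul mul Z S a Z mul a Z mul   [S -> S mul]
S mul mul mul Z S a Z mul a Z mul => mul mul mul mul Z S a Z mul a Z mul   [S -> mul]
mul mul mul mul Z S a Z mul a Z mul => mul mul mul mul dog dog small S a Z mul a Z mul   [Z -> dog dog small]
mul mul mul mul dog dog small S a Z mul a Z mul => mul mul mul mul dog dog small mul a Z mul a Z mul   [S -> mul]
mul mul mul mul dog dog small mul a Z mul a Z mul => mul mul mul mul dog dog small mul a dog dog small mul a Z mul   [Z -> dog dog small]
mul mul mul mul dog dog small mul a dog dog small mul a Z mul => mul mul mul mul dog dog small mul a dog dog small mul a dog dog small mul   [Z -> dog dog small]

S => S mul => S a Z mul => S mul a Z mul => S a Z mul a Z mul => Z S a Z mul a Z mul => S Z S a Z mul a Z mul => S mul Z S a Z mul a Z mul => S mul mul Z S a Z mul a Z mul => S mul mul mul Z S a Z mul a Z mul => mul mul mul mul Z S a Z mul a Z mul => mul mul mul mul dog dog small S a Z mul a Z mul => mul mul mul mul dog dog small mul a Z mul a Z mul => mul mul mul mul dog dog small mul a dog dog small mul a Z mul => mul mul mul mul dog dog small mul a dog dog small mul a dog dog small mul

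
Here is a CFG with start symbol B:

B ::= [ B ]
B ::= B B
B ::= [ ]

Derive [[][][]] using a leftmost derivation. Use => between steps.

B => [B] => [BB] => [BBB] => [[]BB] => [[][]B] => [[][][]]

B => [B]   [B ::= [ B ]]
[B] => [BB]   [B ::= B B]
[BB] => [BBB]   [B ::= B B]
[BBB] => [[]BB]   [B ::= [ ]]
[[]BB] => [[][]B]   [B ::= [ ]]
[[][]B] => [[][][]]   [B ::= [ ]]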